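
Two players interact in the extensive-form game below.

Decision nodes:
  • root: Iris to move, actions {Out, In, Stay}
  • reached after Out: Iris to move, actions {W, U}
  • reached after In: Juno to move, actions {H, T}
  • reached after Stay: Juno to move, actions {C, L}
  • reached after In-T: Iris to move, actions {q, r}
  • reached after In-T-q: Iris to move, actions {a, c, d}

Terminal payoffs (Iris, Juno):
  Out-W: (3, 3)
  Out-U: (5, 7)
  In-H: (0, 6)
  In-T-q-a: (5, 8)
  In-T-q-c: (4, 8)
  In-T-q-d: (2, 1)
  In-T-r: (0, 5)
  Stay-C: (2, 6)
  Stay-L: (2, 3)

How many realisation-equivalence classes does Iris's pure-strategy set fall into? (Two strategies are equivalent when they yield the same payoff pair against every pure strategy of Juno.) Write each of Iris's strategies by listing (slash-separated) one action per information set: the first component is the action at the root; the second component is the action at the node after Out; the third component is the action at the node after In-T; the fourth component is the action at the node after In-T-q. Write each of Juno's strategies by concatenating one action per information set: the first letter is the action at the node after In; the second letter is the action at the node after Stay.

7

Iris has 36 pure strategies: Out/W/q/a, Out/W/q/c, Out/W/q/d, Out/W/r/a, Out/W/r/c, Out/W/r/d, Out/U/q/a, Out/U/q/c, Out/U/q/d, Out/U/r/a, Out/U/r/c, Out/U/r/d, In/W/q/a, In/W/q/c, In/W/q/d, In/W/r/a, In/W/r/c, In/W/r/d, In/U/q/a, In/U/q/c, In/U/q/d, In/U/r/a, In/U/r/c, In/U/r/d, Stay/W/q/a, Stay/W/q/c, Stay/W/q/d, Stay/W/r/a, Stay/W/r/c, Stay/W/r/d, Stay/U/q/a, Stay/U/q/c, Stay/U/q/d, Stay/U/r/a, Stay/U/r/c, Stay/U/r/d. Columns: HC, HL, TC, TL.
{Out/W/q/a, Out/W/q/c, Out/W/q/d, Out/W/r/a, Out/W/r/c, Out/W/r/d} → row (3,3) (3,3) (3,3) (3,3)
{Out/U/q/a, Out/U/q/c, Out/U/q/d, Out/U/r/a, Out/U/r/c, Out/U/r/d} → row (5,7) (5,7) (5,7) (5,7)
{In/W/q/a, In/U/q/a} → row (0,6) (0,6) (5,8) (5,8)
{In/W/q/c, In/U/q/c} → row (0,6) (0,6) (4,8) (4,8)
{In/W/q/d, In/U/q/d} → row (0,6) (0,6) (2,1) (2,1)
{In/W/r/a, In/W/r/c, In/W/r/d, In/U/r/a, In/U/r/c, In/U/r/d} → row (0,6) (0,6) (0,5) (0,5)
{Stay/W/q/a, Stay/W/q/c, Stay/W/q/d, Stay/W/r/a, Stay/W/r/c, Stay/W/r/d, Stay/U/q/a, Stay/U/q/c, Stay/U/q/d, Stay/U/r/a, Stay/U/r/c, Stay/U/r/d} → row (2,6) (2,3) (2,6) (2,3)
That's 7 distinct rows out of 36 strategies.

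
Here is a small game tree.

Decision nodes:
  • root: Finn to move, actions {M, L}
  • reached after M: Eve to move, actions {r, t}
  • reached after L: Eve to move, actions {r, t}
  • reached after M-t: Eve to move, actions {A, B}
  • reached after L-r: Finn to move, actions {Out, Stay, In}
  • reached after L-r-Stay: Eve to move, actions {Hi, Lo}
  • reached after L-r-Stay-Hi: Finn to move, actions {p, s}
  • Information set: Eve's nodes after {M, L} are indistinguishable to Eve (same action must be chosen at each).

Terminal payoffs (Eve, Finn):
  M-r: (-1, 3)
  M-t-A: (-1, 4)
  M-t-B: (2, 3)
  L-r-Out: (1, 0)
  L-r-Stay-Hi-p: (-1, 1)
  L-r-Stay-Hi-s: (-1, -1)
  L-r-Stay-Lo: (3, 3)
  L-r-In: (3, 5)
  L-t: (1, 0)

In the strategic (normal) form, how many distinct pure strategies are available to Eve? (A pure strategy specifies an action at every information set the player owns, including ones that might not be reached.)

Eve owns the information set {M, L} with actions {r, t} — two choices.
Eve owns the node after M-t with actions {A, B} — two choices.
Eve owns the node after L-r-Stay with actions {Hi, Lo} — two choices.
A pure strategy fixes one action at each information set independently, so the count is the product 2 × 2 × 2 = 8.
(For reference, Finn has 12 pure strategies, giving a 8×12 normal-form matrix.)

8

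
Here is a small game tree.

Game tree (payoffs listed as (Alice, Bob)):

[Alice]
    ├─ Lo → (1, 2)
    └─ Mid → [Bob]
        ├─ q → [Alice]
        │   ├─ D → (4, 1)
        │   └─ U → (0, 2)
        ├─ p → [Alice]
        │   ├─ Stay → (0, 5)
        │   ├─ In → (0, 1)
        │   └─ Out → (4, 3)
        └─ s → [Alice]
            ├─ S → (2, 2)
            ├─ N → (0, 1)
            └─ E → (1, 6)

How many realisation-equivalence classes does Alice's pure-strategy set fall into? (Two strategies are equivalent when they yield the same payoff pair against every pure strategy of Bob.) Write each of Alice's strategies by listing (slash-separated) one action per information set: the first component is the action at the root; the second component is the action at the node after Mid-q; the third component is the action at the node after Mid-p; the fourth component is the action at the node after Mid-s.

19

Alice has 36 pure strategies: Lo/D/Stay/S, Lo/D/Stay/N, Lo/D/Stay/E, Lo/D/In/S, Lo/D/In/N, Lo/D/In/E, Lo/D/Out/S, Lo/D/Out/N, Lo/D/Out/E, Lo/U/Stay/S, Lo/U/Stay/N, Lo/U/Stay/E, Lo/U/In/S, Lo/U/In/N, Lo/U/In/E, Lo/U/Out/S, Lo/U/Out/N, Lo/U/Out/E, Mid/D/Stay/S, Mid/D/Stay/N, Mid/D/Stay/E, Mid/D/In/S, Mid/D/In/N, Mid/D/In/E, Mid/D/Out/S, Mid/D/Out/N, Mid/D/Out/E, Mid/U/Stay/S, Mid/U/Stay/N, Mid/U/Stay/E, Mid/U/In/S, Mid/U/In/N, Mid/U/In/E, Mid/U/Out/S, Mid/U/Out/N, Mid/U/Out/E. Columns: q, p, s.
{Lo/D/Stay/S, Lo/D/Stay/N, Lo/D/Stay/E, Lo/D/In/S, Lo/D/In/N, Lo/D/In/E, Lo/D/Out/S, Lo/D/Out/N, Lo/D/Out/E, Lo/U/Stay/S, Lo/U/Stay/N, Lo/U/Stay/E, Lo/U/In/S, Lo/U/In/N, Lo/U/In/E, Lo/U/Out/S, Lo/U/Out/N, Lo/U/Out/E} → row (1,2) (1,2) (1,2)
{Mid/D/Stay/S} → row (4,1) (0,5) (2,2)
{Mid/D/Stay/N} → row (4,1) (0,5) (0,1)
{Mid/D/Stay/E} → row (4,1) (0,5) (1,6)
{Mid/D/In/S} → row (4,1) (0,1) (2,2)
{Mid/D/In/N} → row (4,1) (0,1) (0,1)
{Mid/D/In/E} → row (4,1) (0,1) (1,6)
{Mid/D/Out/S} → row (4,1) (4,3) (2,2)
{Mid/D/Out/N} → row (4,1) (4,3) (0,1)
{Mid/D/Out/E} → row (4,1) (4,3) (1,6)
{Mid/U/Stay/S} → row (0,2) (0,5) (2,2)
{Mid/U/Stay/N} → row (0,2) (0,5) (0,1)
{Mid/U/Stay/E} → row (0,2) (0,5) (1,6)
{Mid/U/In/S} → row (0,2) (0,1) (2,2)
{Mid/U/In/N} → row (0,2) (0,1) (0,1)
{Mid/U/In/E} → row (0,2) (0,1) (1,6)
{Mid/U/Out/S} → row (0,2) (4,3) (2,2)
{Mid/U/Out/N} → row (0,2) (4,3) (0,1)
{Mid/U/Out/E} → row (0,2) (4,3) (1,6)
That's 19 distinct rows out of 36 strategies.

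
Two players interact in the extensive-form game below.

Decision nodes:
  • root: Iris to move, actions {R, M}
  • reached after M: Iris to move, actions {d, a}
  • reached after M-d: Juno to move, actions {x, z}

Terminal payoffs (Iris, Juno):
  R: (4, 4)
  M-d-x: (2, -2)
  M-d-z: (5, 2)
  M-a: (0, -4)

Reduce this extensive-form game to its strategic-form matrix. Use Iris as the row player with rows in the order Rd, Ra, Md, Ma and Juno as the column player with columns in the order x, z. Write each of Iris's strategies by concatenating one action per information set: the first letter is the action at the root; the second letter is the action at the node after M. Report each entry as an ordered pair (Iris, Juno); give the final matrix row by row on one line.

            x        z
  Rd    (4,4)    (4,4)
  Ra    (4,4)    (4,4)
  Md   (2,-2)    (5,2)
  Ma   (0,-4)   (0,-4)

Rd: (4,4) (4,4) | Ra: (4,4) (4,4) | Md: (2,-2) (5,2) | Ma: (0,-4) (0,-4)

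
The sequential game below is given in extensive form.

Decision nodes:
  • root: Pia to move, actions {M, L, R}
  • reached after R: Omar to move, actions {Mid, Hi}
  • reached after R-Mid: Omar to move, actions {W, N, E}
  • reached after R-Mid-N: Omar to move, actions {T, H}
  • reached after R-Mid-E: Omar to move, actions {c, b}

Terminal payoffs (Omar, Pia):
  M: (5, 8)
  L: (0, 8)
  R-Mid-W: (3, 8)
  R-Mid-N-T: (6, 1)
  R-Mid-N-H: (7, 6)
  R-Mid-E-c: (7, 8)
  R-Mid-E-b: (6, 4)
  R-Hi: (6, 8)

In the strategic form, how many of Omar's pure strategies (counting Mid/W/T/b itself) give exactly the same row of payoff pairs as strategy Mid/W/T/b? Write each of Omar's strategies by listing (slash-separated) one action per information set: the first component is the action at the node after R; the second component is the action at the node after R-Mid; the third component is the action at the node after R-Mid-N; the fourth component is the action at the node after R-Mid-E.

4

Row for Mid/W/T/b (columns M, L, R): (5,8) (0,8) (3,8).
Under Mid/W/T/b, Omar's choice at the node after R-Mid-N and at the node after R-Mid-E can never be reached regardless of what Pia does, so varying those choices leaves every outcome unchanged.
Holding the reachable choices fixed and varying the unreachable ones freely already gives 2 × 2 = 4 equivalent strategies.
No other strategy reproduces this row, so those 4 are the full class: Mid/W/T/c, Mid/W/T/b, Mid/W/H/c, Mid/W/H/b.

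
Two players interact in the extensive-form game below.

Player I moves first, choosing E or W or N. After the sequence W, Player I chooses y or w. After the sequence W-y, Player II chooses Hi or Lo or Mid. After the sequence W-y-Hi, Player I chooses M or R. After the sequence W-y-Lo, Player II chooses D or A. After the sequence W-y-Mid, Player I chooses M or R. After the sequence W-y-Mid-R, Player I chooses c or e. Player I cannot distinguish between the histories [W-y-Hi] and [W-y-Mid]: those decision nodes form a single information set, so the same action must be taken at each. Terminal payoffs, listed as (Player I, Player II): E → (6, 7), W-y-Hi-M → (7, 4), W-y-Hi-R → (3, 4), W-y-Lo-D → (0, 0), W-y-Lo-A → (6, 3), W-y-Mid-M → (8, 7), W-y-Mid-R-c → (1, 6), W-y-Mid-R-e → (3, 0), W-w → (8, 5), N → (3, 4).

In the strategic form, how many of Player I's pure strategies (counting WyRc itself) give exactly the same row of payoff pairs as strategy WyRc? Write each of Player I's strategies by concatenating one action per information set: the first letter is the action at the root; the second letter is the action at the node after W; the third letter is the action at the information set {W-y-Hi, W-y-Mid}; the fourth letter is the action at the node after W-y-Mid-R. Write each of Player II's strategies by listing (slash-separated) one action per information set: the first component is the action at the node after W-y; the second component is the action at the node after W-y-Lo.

Row for WyRc (columns Hi/D, Hi/A, Lo/D, Lo/A, Mid/D, Mid/A): (3,4) (3,4) (0,0) (6,3) (1,6) (1,6).
Every one of Player I's information sets is on the play path for some reply by Player II when Player I follows WyRc.
Changing the action at any of them therefore changes at least one column, so only WyRc itself gives this row.

1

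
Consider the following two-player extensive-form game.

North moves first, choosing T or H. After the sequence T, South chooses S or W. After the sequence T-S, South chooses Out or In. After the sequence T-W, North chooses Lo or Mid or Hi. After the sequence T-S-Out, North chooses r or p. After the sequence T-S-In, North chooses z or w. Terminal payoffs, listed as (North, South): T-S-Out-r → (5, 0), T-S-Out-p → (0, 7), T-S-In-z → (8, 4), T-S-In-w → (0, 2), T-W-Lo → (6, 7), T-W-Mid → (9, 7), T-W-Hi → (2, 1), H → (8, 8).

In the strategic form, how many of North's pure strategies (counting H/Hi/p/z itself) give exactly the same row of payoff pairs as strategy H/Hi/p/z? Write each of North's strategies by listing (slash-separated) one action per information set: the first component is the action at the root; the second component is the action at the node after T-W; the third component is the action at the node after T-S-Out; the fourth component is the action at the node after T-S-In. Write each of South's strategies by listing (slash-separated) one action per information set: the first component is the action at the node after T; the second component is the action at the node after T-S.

12

Row for H/Hi/p/z (columns S/Out, S/In, W/Out, W/In): (8,8) (8,8) (8,8) (8,8).
Under H/Hi/p/z, North's choice at the node after T-W and at the node after T-S-Out and at the node after T-S-In can never be reached regardless of what South does, so varying those choices leaves every outcome unchanged.
Holding the reachable choices fixed and varying the unreachable ones freely already gives 3 × 2 × 2 = 12 equivalent strategies.
No other strategy reproduces this row, so those 12 are the full class: H/Lo/r/z, H/Lo/r/w, H/Lo/p/z, H/Lo/p/w, H/Mid/r/z, H/Mid/r/w, H/Mid/p/z, H/Mid/p/w, H/Hi/r/z, H/Hi/r/w, H/Hi/p/z, H/Hi/p/w.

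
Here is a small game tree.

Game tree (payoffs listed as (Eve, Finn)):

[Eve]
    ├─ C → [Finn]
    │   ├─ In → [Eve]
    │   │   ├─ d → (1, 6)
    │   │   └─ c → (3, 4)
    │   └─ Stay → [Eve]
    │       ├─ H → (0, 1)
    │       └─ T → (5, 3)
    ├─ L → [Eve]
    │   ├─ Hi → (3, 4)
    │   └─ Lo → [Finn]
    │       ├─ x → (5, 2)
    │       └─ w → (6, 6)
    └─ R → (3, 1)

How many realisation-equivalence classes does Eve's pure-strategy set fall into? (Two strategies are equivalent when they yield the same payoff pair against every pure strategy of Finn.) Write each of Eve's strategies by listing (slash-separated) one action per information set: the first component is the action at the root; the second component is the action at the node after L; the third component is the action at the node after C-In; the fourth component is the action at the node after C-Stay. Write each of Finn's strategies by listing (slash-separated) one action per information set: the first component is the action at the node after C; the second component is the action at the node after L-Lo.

Eve has 24 pure strategies: C/Hi/d/H, C/Hi/d/T, C/Hi/c/H, C/Hi/c/T, C/Lo/d/H, C/Lo/d/T, C/Lo/c/H, C/Lo/c/T, L/Hi/d/H, L/Hi/d/T, L/Hi/c/H, L/Hi/c/T, L/Lo/d/H, L/Lo/d/T, L/Lo/c/H, L/Lo/c/T, R/Hi/d/H, R/Hi/d/T, R/Hi/c/H, R/Hi/c/T, R/Lo/d/H, R/Lo/d/T, R/Lo/c/H, R/Lo/c/T. Columns: In/x, In/w, Stay/x, Stay/w.
{C/Hi/d/H, C/Lo/d/H} → row (1,6) (1,6) (0,1) (0,1)
{C/Hi/d/T, C/Lo/d/T} → row (1,6) (1,6) (5,3) (5,3)
{C/Hi/c/H, C/Lo/c/H} → row (3,4) (3,4) (0,1) (0,1)
{C/Hi/c/T, C/Lo/c/T} → row (3,4) (3,4) (5,3) (5,3)
{L/Hi/d/H, L/Hi/d/T, L/Hi/c/H, L/Hi/c/T} → row (3,4) (3,4) (3,4) (3,4)
{L/Lo/d/H, L/Lo/d/T, L/Lo/c/H, L/Lo/c/T} → row (5,2) (6,6) (5,2) (6,6)
{R/Hi/d/H, R/Hi/d/T, R/Hi/c/H, R/Hi/c/T, R/Lo/d/H, R/Lo/d/T, R/Lo/c/H, R/Lo/c/T} → row (3,1) (3,1) (3,1) (3,1)
That's 7 distinct rows out of 24 strategies.

7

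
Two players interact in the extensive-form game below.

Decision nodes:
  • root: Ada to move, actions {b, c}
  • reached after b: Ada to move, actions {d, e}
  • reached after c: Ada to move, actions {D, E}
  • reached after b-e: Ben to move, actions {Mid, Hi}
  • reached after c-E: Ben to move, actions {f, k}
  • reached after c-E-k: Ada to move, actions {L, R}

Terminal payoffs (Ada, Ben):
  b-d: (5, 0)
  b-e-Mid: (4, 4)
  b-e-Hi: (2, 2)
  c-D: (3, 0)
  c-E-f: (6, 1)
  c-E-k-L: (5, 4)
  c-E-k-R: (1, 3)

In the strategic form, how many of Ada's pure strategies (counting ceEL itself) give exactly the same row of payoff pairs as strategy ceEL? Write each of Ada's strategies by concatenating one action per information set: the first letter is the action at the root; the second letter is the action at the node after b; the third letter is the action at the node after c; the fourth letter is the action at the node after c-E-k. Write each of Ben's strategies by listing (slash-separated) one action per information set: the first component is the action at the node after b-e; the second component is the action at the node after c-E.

Row for ceEL (columns Mid/f, Mid/k, Hi/f, Hi/k): (6,1) (5,4) (6,1) (5,4).
Under ceEL, Ada's choice at the node after b can never be reached regardless of what Ben does, so varying those choices leaves every outcome unchanged.
Holding the reachable choices fixed and varying the unreachable one freely already gives 2 equivalent strategies.
No other strategy reproduces this row, so those 2 are the full class: cdEL, ceEL.

2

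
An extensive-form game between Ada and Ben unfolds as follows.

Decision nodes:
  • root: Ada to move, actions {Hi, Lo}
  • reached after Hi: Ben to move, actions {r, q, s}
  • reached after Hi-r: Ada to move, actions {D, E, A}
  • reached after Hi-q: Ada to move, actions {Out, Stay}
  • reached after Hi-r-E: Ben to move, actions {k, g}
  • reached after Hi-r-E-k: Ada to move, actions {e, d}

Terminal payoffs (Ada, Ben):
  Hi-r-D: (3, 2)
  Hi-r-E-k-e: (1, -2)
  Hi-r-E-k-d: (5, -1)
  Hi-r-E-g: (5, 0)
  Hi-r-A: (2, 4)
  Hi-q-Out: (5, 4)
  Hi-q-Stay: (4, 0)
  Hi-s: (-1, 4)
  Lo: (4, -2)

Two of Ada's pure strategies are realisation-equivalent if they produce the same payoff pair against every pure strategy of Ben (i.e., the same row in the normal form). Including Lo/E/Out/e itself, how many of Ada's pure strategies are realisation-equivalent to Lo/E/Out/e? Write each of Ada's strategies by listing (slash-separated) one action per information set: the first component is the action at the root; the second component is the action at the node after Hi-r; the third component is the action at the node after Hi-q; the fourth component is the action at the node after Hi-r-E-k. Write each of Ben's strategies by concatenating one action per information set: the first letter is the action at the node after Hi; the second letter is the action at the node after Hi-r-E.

Row for Lo/E/Out/e (columns rk, rg, qk, qg, sk, sg): (4,-2) (4,-2) (4,-2) (4,-2) (4,-2) (4,-2).
Under Lo/E/Out/e, Ada's choice at the node after Hi-r and at the node after Hi-q and at the node after Hi-r-E-k can never be reached regardless of what Ben does, so varying those choices leaves every outcome unchanged.
Holding the reachable choices fixed and varying the unreachable ones freely already gives 3 × 2 × 2 = 12 equivalent strategies.
No other strategy reproduces this row, so those 12 are the full class: Lo/D/Out/e, Lo/D/Out/d, Lo/D/Stay/e, Lo/D/Stay/d, Lo/E/Out/e, Lo/E/Out/d, Lo/E/Stay/e, Lo/E/Stay/d, Lo/A/Out/e, Lo/A/Out/d, Lo/A/Stay/e, Lo/A/Stay/d.

12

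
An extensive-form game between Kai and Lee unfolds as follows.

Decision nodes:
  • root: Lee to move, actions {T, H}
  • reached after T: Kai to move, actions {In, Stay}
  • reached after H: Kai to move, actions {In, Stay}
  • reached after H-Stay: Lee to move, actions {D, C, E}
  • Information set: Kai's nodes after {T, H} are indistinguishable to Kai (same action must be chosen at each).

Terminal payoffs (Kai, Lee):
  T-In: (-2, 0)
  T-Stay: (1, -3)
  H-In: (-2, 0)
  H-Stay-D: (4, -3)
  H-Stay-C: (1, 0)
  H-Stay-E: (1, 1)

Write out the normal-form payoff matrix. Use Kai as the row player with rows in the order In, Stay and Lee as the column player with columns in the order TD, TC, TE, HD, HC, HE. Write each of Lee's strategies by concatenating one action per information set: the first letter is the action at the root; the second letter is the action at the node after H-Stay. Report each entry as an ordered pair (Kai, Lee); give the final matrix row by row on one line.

Row In: TD→(-2,0), TC→(-2,0), TE→(-2,0), HD→(-2,0), HC→(-2,0), HE→(-2,0)
Row Stay: TD→(1,-3), TC→(1,-3), TE→(1,-3), HD→(4,-3), HC→(1,0), HE→(1,1)

In: (-2,0) (-2,0) (-2,0) (-2,0) (-2,0) (-2,0) | Stay: (1,-3) (1,-3) (1,-3) (4,-3) (1,0) (1,1)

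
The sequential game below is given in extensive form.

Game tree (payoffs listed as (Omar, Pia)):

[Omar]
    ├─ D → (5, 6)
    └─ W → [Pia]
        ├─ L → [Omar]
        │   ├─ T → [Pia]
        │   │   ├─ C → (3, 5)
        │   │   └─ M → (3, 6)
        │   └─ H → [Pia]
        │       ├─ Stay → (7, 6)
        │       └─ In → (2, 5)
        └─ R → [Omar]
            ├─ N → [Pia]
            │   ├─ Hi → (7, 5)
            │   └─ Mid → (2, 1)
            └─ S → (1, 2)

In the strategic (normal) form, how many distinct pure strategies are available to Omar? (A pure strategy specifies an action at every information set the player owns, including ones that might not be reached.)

Omar owns the root with actions {D, W} — two choices.
Omar owns the node after W-L with actions {T, H} — two choices.
Omar owns the node after W-R with actions {N, S} — two choices.
A pure strategy fixes one action at each information set independently, so the count is the product 2 × 2 × 2 = 8.
(For reference, Pia has 16 pure strategies, giving a 8×16 normal-form matrix.)

8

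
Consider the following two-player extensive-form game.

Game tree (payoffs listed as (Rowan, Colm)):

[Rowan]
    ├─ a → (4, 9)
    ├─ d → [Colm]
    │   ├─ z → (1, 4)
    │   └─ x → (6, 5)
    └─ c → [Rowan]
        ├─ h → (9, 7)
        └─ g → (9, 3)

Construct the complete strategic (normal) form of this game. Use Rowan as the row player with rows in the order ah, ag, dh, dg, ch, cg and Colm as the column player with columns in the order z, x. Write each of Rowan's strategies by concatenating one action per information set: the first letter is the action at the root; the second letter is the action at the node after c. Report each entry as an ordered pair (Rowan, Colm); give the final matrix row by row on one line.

ah: (4,9) (4,9) | ag: (4,9) (4,9) | dh: (1,4) (6,5) | dg: (1,4) (6,5) | ch: (9,7) (9,7) | cg: (9,3) (9,3)

Row ah: z→(4,9), x→(4,9)
Row ag: z→(4,9), x→(4,9)
Row dh: z→(1,4), x→(6,5)
Row dg: z→(1,4), x→(6,5)
Row ch: z→(9,7), x→(9,7)
Row cg: z→(9,3), x→(9,3)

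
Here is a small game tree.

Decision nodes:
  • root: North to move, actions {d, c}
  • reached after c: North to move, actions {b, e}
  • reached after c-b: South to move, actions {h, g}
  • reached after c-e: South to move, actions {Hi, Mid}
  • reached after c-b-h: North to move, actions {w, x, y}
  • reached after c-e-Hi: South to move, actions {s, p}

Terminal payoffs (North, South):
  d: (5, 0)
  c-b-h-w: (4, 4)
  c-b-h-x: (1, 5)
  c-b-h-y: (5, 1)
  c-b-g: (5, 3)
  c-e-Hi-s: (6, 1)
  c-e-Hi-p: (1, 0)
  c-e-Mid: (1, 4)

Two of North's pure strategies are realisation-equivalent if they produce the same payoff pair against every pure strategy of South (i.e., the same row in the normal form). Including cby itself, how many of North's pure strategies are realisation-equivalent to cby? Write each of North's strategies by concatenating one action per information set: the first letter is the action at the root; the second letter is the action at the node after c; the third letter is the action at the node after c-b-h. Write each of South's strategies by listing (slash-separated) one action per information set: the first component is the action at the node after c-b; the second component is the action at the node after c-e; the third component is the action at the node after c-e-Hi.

Row for cby (columns h/Hi/s, h/Hi/p, h/Mid/s, h/Mid/p, g/Hi/s, g/Hi/p, g/Mid/s, g/Mid/p): (5,1) (5,1) (5,1) (5,1) (5,3) (5,3) (5,3) (5,3).
Every one of North's information sets is on the play path for some reply by South when North follows cby.
Changing the action at any of them therefore changes at least one column, so only cby itself gives this row.

1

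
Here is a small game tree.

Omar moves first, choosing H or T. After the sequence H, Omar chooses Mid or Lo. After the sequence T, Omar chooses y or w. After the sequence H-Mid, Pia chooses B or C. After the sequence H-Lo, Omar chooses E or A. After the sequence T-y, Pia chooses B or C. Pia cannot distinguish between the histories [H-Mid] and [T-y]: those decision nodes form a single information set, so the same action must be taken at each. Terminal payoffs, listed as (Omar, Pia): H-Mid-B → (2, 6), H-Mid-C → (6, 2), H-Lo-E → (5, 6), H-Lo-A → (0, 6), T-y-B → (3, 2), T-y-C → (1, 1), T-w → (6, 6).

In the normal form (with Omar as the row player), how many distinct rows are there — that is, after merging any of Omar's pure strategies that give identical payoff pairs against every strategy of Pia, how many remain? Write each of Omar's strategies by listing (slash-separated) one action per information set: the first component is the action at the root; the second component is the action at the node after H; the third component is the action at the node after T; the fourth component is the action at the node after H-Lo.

Omar has 16 pure strategies: H/Mid/y/E, H/Mid/y/A, H/Mid/w/E, H/Mid/w/A, H/Lo/y/E, H/Lo/y/A, H/Lo/w/E, H/Lo/w/A, T/Mid/y/E, T/Mid/y/A, T/Mid/w/E, T/Mid/w/A, T/Lo/y/E, T/Lo/y/A, T/Lo/w/E, T/Lo/w/A. Columns: B, C.
{H/Mid/y/E, H/Mid/y/A, H/Mid/w/E, H/Mid/w/A} → row (2,6) (6,2)
{H/Lo/y/E, H/Lo/w/E} → row (5,6) (5,6)
{H/Lo/y/A, H/Lo/w/A} → row (0,6) (0,6)
{T/Mid/y/E, T/Mid/y/A, T/Lo/y/E, T/Lo/y/A} → row (3,2) (1,1)
{T/Mid/w/E, T/Mid/w/A, T/Lo/w/E, T/Lo/w/A} → row (6,6) (6,6)
That's 5 distinct rows out of 16 strategies.

5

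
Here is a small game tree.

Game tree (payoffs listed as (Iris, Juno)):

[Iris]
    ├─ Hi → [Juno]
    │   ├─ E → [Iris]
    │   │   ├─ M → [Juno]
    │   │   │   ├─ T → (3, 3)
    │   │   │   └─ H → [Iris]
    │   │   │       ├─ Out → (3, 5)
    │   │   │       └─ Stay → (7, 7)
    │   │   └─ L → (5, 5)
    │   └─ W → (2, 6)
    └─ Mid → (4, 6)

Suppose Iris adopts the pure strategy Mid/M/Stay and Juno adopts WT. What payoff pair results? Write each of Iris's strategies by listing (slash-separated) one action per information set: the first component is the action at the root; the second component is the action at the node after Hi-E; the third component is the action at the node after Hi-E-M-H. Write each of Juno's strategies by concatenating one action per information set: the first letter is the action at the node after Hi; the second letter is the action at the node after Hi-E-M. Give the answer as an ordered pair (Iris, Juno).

Trace the play path from the root:
  Iris plays Mid
→ terminal payoff (4, 6).
(Iris's choice at the node after Hi-E is never reached on this path, so it doesn't affect the outcome.)

(4, 6)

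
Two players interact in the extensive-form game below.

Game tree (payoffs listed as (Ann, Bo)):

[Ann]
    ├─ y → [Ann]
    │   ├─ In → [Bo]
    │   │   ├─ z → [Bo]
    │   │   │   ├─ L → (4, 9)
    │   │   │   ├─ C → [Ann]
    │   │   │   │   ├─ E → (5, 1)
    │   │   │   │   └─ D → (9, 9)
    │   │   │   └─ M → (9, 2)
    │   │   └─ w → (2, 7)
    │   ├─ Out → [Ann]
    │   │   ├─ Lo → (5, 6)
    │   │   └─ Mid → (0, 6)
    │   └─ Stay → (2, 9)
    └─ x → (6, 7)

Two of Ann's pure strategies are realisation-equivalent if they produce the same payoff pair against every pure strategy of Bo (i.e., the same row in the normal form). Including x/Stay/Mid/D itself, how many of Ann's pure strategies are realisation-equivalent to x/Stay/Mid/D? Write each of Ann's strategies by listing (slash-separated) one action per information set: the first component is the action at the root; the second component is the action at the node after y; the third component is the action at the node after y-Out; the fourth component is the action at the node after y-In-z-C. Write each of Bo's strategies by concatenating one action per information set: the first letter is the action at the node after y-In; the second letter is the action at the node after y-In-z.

Row for x/Stay/Mid/D (columns zL, zC, zM, wL, wC, wM): (6,7) (6,7) (6,7) (6,7) (6,7) (6,7).
Under x/Stay/Mid/D, Ann's choice at the node after y and at the node after y-Out and at the node after y-In-z-C can never be reached regardless of what Bo does, so varying those choices leaves every outcome unchanged.
Holding the reachable choices fixed and varying the unreachable ones freely already gives 3 × 2 × 2 = 12 equivalent strategies.
No other strategy reproduces this row, so those 12 are the full class: x/In/Lo/E, x/In/Lo/D, x/In/Mid/E, x/In/Mid/D, x/Out/Lo/E, x/Out/Lo/D, x/Out/Mid/E, x/Out/Mid/D, x/Stay/Lo/E, x/Stay/Lo/D, x/Stay/Mid/E, x/Stay/Mid/D.

12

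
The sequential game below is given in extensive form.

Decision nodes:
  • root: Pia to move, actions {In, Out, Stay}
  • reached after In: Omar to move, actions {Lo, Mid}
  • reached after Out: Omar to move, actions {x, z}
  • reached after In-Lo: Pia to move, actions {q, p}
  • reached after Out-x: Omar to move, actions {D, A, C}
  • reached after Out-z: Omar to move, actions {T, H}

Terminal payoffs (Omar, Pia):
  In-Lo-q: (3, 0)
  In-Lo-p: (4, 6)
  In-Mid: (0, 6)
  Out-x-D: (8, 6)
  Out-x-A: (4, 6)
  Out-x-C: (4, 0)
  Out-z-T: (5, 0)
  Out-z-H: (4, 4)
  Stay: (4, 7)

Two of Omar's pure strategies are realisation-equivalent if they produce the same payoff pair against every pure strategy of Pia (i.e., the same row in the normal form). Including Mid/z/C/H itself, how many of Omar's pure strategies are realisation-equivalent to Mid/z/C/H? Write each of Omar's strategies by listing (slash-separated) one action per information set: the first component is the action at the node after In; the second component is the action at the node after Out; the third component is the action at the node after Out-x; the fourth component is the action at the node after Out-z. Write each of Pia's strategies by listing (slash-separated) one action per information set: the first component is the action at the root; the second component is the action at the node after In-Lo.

3

Row for Mid/z/C/H (columns In/q, In/p, Out/q, Out/p, Stay/q, Stay/p): (0,6) (0,6) (4,4) (4,4) (4,7) (4,7).
Under Mid/z/C/H, Omar's choice at the node after Out-x can never be reached regardless of what Pia does, so varying those choices leaves every outcome unchanged.
Holding the reachable choices fixed and varying the unreachable one freely already gives 3 equivalent strategies.
No other strategy reproduces this row, so those 3 are the full class: Mid/z/D/H, Mid/z/A/H, Mid/z/C/H.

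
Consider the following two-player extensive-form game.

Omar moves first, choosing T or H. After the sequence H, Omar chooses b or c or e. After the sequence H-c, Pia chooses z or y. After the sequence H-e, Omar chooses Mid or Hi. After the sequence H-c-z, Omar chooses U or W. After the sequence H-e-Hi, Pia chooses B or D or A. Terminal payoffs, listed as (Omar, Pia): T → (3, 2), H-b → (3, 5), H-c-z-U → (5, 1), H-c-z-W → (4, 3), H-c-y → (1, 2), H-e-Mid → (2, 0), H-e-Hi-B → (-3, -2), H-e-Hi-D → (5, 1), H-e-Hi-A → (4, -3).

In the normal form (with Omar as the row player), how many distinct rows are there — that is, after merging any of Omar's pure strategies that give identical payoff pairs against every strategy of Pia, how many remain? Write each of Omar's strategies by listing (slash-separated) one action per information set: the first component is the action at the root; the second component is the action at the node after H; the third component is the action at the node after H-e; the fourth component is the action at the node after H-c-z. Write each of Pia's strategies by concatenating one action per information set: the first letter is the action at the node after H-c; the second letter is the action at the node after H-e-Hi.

Omar has 24 pure strategies: T/b/Mid/U, T/b/Mid/W, T/b/Hi/U, T/b/Hi/W, T/c/Mid/U, T/c/Mid/W, T/c/Hi/U, T/c/Hi/W, T/e/Mid/U, T/e/Mid/W, T/e/Hi/U, T/e/Hi/W, H/b/Mid/U, H/b/Mid/W, H/b/Hi/U, H/b/Hi/W, H/c/Mid/U, H/c/Mid/W, H/c/Hi/U, H/c/Hi/W, H/e/Mid/U, H/e/Mid/W, H/e/Hi/U, H/e/Hi/W. Columns: zB, zD, zA, yB, yD, yA.
{T/b/Mid/U, T/b/Mid/W, T/b/Hi/U, T/b/Hi/W, T/c/Mid/U, T/c/Mid/W, T/c/Hi/U, T/c/Hi/W, T/e/Mid/U, T/e/Mid/W, T/e/Hi/U, T/e/Hi/W} → row (3,2) (3,2) (3,2) (3,2) (3,2) (3,2)
{H/b/Mid/U, H/b/Mid/W, H/b/Hi/U, H/b/Hi/W} → row (3,5) (3,5) (3,5) (3,5) (3,5) (3,5)
{H/c/Mid/U, H/c/Hi/U} → row (5,1) (5,1) (5,1) (1,2) (1,2) (1,2)
{H/c/Mid/W, H/c/Hi/W} → row (4,3) (4,3) (4,3) (1,2) (1,2) (1,2)
{H/e/Mid/U, H/e/Mid/W} → row (2,0) (2,0) (2,0) (2,0) (2,0) (2,0)
{H/e/Hi/U, H/e/Hi/W} → row (-3,-2) (5,1) (4,-3) (-3,-2) (5,1) (4,-3)
That's 6 distinct rows out of 24 strategies.

6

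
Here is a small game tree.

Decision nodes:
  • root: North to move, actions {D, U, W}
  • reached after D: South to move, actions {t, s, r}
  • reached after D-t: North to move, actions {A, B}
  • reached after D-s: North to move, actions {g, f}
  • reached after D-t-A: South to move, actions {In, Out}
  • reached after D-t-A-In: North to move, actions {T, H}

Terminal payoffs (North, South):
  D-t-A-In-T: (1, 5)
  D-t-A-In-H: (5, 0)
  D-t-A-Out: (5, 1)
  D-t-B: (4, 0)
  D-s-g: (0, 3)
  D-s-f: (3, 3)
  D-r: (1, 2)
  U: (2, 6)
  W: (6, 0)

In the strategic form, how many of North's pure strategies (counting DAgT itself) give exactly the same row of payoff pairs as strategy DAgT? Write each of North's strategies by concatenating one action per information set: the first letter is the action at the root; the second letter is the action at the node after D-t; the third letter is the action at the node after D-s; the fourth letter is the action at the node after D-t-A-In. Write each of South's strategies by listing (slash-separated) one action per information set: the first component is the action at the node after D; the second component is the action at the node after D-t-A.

1

Row for DAgT (columns t/In, t/Out, s/In, s/Out, r/In, r/Out): (1,5) (5,1) (0,3) (0,3) (1,2) (1,2).
Every one of North's information sets is on the play path for some reply by South when North follows DAgT.
Changing the action at any of them therefore changes at least one column, so only DAgT itself gives this row.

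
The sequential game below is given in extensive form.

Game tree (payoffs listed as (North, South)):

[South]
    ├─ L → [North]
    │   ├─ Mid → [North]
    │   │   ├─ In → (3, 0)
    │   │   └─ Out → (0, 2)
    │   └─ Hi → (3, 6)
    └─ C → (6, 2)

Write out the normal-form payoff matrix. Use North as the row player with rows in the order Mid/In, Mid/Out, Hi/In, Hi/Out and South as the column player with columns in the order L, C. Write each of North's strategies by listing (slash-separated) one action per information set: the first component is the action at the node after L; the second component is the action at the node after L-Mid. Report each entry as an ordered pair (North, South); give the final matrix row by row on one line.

               L        C
 Mid/In    (3,0)    (6,2)
Mid/Out    (0,2)    (6,2)
  Hi/In    (3,6)    (6,2)
 Hi/Out    (3,6)    (6,2)

Mid/In: (3,0) (6,2) | Mid/Out: (0,2) (6,2) | Hi/In: (3,6) (6,2) | Hi/Out: (3,6) (6,2)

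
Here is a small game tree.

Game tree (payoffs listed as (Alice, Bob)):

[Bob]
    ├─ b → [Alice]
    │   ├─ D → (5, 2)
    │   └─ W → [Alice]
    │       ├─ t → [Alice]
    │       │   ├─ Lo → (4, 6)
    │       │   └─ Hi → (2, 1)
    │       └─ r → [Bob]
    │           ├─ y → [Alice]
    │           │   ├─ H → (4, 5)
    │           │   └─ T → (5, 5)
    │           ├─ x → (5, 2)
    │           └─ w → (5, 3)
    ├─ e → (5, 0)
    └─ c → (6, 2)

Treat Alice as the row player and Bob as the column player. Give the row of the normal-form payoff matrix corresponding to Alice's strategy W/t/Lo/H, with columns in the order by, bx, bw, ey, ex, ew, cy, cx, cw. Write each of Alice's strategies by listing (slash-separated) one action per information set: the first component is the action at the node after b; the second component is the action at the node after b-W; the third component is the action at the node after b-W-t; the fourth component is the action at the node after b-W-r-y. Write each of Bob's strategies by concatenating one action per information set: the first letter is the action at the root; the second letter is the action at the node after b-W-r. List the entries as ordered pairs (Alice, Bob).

(4,6) (4,6) (4,6) (5,0) (5,0) (5,0) (6,2) (6,2) (6,2)

vs by: Bob plays b → Alice plays W at [b] → Alice plays t at [b-W] → Alice plays Lo at [b-W-t] → (4, 6)
vs bx: Bob plays b → Alice plays W at [b] → Alice plays t at [b-W] → Alice plays Lo at [b-W-t] → (4, 6)
vs bw: Bob plays b → Alice plays W at [b] → Alice plays t at [b-W] → Alice plays Lo at [b-W-t] → (4, 6)
vs ey: Bob plays e → (5, 0)
vs ex: Bob plays e → (5, 0)
vs ew: Bob plays e → (5, 0)
vs cy: Bob plays c → (6, 2)
vs cx: Bob plays c → (6, 2)
vs cw: Bob plays c → (6, 2)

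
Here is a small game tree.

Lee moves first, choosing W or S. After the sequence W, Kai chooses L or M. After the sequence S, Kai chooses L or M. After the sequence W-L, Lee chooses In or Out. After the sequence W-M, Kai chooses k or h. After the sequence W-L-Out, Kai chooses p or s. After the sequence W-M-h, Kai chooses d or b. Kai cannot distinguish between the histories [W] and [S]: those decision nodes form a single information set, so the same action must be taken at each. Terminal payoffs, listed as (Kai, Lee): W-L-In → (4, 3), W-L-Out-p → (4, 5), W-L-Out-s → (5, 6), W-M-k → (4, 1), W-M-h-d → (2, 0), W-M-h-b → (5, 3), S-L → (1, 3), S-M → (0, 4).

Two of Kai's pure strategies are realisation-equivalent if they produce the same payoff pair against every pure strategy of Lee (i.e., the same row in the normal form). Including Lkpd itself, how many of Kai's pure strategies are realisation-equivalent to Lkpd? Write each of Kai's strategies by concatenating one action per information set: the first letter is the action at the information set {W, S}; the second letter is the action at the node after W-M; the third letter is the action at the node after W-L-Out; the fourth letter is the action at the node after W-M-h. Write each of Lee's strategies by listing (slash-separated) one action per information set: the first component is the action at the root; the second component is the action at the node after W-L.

Row for Lkpd (columns W/In, W/Out, S/In, S/Out): (4,3) (4,5) (1,3) (1,3).
Under Lkpd, Kai's choice at the node after W-M and at the node after W-M-h can never be reached regardless of what Lee does, so varying those choices leaves every outcome unchanged.
Holding the reachable choices fixed and varying the unreachable ones freely already gives 2 × 2 = 4 equivalent strategies.
No other strategy reproduces this row, so those 4 are the full class: Lkpd, Lkpb, Lhpd, Lhpb.

4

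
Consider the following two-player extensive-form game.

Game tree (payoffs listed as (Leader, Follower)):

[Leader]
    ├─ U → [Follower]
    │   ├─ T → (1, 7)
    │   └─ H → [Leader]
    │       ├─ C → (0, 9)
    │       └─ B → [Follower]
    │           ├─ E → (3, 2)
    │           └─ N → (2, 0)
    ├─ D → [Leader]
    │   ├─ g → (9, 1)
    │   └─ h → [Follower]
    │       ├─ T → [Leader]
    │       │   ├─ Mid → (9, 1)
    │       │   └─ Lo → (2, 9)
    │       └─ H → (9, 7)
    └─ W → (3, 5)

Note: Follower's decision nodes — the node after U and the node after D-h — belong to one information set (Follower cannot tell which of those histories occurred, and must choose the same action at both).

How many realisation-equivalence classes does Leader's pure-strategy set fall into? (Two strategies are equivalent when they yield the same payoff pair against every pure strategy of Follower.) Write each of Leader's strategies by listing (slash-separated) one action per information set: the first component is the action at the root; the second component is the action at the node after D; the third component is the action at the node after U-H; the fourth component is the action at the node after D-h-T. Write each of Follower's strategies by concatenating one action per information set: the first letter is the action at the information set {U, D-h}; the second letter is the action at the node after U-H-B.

Leader has 24 pure strategies: U/g/C/Mid, U/g/C/Lo, U/g/B/Mid, U/g/B/Lo, U/h/C/Mid, U/h/C/Lo, U/h/B/Mid, U/h/B/Lo, D/g/C/Mid, D/g/C/Lo, D/g/B/Mid, D/g/B/Lo, D/h/C/Mid, D/h/C/Lo, D/h/B/Mid, D/h/B/Lo, W/g/C/Mid, W/g/C/Lo, W/g/B/Mid, W/g/B/Lo, W/h/C/Mid, W/h/C/Lo, W/h/B/Mid, W/h/B/Lo. Columns: TE, TN, HE, HN.
{U/g/C/Mid, U/g/C/Lo, U/h/C/Mid, U/h/C/Lo} → row (1,7) (1,7) (0,9) (0,9)
{U/g/B/Mid, U/g/B/Lo, U/h/B/Mid, U/h/B/Lo} → row (1,7) (1,7) (3,2) (2,0)
{D/g/C/Mid, D/g/C/Lo, D/g/B/Mid, D/g/B/Lo} → row (9,1) (9,1) (9,1) (9,1)
{D/h/C/Mid, D/h/B/Mid} → row (9,1) (9,1) (9,7) (9,7)
{D/h/C/Lo, D/h/B/Lo} → row (2,9) (2,9) (9,7) (9,7)
{W/g/C/Mid, W/g/C/Lo, W/g/B/Mid, W/g/B/Lo, W/h/C/Mid, W/h/C/Lo, W/h/B/Mid, W/h/B/Lo} → row (3,5) (3,5) (3,5) (3,5)
That's 6 distinct rows out of 24 strategies.

6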